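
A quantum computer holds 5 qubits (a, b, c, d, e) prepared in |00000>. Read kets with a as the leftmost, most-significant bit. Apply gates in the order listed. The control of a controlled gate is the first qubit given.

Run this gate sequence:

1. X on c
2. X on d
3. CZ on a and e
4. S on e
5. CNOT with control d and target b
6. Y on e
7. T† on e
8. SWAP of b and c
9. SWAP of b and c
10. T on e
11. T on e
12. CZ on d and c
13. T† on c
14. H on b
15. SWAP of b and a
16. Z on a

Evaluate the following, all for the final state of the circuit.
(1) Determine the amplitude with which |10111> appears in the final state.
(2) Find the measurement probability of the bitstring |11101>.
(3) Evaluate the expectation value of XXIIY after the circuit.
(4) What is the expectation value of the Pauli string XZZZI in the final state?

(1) The final state's coefficient on |10111> equals -sqrt(2)*I/2. Key observation: gates 7-10 undo each other exactly, leaving only the rest of the circuit to track.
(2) A full measurement returns |11101> with probability 0.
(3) The observable XXIIY averages to 0.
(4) In the final state, XZZZI has expectation 1.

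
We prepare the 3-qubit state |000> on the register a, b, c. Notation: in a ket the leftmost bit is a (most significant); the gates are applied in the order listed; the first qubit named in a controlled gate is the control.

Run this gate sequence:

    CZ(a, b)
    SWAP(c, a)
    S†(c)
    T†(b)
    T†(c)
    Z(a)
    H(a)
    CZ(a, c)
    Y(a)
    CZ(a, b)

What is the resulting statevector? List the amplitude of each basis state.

The resulting statevector has amplitude -sqrt(2)*I/2 on |000>, sqrt(2)*I/2 on |100>, and 0 on every other basis state.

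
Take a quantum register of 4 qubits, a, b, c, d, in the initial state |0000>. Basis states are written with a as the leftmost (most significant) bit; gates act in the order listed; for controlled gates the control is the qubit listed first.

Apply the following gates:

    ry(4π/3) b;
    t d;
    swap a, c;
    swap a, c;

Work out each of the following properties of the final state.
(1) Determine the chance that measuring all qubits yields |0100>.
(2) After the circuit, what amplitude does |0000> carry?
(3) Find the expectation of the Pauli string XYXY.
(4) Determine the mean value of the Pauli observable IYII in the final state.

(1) Outcome |0100> occurs with probability 3/4. Key observation: gates 3-4 undo each other exactly, leaving only the rest of the circuit to track.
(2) The final state's coefficient on |0000> equals -1/2.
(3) In the final state, XYXY has expectation 0.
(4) The expectation value of IYII is 0.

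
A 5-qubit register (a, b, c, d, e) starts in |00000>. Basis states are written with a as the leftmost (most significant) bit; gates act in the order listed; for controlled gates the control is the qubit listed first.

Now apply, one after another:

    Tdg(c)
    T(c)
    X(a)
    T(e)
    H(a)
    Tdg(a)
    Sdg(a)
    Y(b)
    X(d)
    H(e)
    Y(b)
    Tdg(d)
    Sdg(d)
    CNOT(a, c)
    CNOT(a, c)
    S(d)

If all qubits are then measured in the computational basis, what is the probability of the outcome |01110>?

Outcome |01110> occurs with probability 0. Key observation: the block from step 13 through step 16 cancels to the identity and can be dropped.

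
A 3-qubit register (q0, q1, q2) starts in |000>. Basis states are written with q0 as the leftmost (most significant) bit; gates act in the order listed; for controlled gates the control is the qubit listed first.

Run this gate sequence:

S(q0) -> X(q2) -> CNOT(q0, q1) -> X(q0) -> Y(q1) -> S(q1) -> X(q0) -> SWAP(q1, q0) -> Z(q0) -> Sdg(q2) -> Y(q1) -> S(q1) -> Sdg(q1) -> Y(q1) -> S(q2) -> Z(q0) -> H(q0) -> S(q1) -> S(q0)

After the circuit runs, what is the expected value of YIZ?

The expectation value of YIZ is 1. Key observation: gates 9-16 undo each other exactly, leaving only the rest of the circuit to track.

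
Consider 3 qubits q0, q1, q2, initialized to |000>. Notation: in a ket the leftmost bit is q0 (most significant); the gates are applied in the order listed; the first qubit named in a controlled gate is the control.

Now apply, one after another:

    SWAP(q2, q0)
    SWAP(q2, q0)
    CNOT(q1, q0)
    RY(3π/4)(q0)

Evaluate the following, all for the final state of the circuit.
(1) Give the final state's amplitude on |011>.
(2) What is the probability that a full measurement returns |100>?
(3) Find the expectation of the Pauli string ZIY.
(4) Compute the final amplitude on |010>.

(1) The final state's coefficient on |011> equals 0.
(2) A full measurement returns |100> with probability sqrt(2)/4 + 1/2.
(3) In the final state, ZIY has expectation 0.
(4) The amplitude on |010> is 0.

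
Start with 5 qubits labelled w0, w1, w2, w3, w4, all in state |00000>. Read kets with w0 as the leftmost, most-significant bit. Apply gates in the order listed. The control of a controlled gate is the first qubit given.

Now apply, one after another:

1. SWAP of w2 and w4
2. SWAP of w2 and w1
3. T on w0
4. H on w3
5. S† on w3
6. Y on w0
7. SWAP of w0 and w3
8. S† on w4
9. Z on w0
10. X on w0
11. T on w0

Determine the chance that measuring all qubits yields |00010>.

Outcome |00010> occurs with probability 1/2.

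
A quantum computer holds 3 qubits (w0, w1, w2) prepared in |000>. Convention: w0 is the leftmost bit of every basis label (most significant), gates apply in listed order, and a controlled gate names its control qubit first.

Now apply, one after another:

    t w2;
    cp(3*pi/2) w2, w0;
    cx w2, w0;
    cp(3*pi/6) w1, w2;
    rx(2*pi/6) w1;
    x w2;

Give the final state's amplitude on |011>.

The amplitude on |011> is -I/2.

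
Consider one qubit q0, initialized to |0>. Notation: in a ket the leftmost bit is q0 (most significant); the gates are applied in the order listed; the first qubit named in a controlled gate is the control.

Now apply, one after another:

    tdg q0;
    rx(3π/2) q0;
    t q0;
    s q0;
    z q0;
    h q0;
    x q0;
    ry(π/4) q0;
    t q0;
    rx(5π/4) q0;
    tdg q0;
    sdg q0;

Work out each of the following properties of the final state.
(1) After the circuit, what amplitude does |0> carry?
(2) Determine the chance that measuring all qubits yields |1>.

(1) |0> carries amplitude -1/2 + sqrt(2)/4 - exp(I*pi/4)/4 + exp(3*I*pi/4)/4 + sqrt(2)*exp(3*I*pi/4)/4 in the final state.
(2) The probability of measuring |1> is 3/8.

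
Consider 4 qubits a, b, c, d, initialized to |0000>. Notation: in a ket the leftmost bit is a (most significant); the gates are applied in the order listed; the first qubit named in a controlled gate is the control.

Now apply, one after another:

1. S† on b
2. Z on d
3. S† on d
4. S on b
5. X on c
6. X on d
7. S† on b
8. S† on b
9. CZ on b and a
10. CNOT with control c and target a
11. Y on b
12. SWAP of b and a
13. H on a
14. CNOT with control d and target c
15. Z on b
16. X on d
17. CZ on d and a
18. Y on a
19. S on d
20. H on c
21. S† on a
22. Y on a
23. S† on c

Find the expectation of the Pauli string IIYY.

The expectation value of IIYY is 0.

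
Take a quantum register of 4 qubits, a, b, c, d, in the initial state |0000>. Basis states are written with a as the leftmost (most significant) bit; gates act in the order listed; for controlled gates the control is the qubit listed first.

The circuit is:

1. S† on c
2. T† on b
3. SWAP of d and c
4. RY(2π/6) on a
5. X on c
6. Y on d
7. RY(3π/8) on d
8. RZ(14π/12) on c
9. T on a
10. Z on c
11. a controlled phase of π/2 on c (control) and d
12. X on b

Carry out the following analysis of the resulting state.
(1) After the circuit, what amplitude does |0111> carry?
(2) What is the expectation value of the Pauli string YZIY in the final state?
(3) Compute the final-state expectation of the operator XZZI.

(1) The final state's coefficient on |0111> equals sqrt(3)*exp(7*I*pi/12)*cos(3*pi/16)/2.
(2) In the final state, YZIY has expectation sqrt(6*sqrt(2) + 12)/8.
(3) In the final state, XZZI has expectation sqrt(6)/4.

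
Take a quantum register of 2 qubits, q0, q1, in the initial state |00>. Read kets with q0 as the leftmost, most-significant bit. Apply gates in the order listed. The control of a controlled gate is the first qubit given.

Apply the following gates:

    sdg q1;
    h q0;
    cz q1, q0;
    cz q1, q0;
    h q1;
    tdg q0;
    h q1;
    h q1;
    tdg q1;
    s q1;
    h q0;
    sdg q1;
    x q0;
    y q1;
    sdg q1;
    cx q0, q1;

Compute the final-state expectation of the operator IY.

In the final state, IY has expectation -1/2.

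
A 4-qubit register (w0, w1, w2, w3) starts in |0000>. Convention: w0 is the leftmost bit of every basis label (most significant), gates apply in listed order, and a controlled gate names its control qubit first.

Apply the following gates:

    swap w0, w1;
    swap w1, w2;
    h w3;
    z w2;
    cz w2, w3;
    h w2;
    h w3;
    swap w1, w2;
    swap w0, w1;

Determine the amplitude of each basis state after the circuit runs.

After the circuit, the state carries amplitude sqrt(2)/2 on |0000>, sqrt(2)/2 on |1000>, and 0 on every other basis state.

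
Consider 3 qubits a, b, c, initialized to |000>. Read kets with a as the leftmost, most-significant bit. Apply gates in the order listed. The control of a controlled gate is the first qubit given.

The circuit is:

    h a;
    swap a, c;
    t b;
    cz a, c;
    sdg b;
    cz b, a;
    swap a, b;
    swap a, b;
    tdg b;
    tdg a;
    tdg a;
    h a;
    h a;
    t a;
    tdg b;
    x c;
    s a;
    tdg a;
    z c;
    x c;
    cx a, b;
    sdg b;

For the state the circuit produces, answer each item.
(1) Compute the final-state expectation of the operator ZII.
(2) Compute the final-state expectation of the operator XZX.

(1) In the final state, ZII has expectation 1. Key observation: the block from step 11 through step 14 cancels to the identity and can be dropped.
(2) The expectation value of XZX is 0.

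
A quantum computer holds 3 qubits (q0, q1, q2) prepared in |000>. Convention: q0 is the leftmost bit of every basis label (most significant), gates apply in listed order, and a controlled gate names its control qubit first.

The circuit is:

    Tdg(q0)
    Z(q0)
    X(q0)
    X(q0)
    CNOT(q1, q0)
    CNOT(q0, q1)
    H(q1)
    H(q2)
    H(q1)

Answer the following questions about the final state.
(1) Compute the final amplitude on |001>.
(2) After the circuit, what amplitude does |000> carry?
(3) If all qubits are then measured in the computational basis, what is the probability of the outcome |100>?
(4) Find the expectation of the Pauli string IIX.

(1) The final state's coefficient on |001> equals sqrt(2)/2.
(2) The amplitude on |000> is sqrt(2)/2.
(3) Outcome |100> occurs with probability 0.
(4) The expectation value of IIX is 1.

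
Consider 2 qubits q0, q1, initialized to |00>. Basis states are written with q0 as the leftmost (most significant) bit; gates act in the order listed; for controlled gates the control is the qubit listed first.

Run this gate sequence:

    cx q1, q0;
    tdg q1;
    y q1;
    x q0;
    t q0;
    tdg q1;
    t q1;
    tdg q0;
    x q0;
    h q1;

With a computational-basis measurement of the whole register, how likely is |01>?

Outcome |01> occurs with probability 1/2.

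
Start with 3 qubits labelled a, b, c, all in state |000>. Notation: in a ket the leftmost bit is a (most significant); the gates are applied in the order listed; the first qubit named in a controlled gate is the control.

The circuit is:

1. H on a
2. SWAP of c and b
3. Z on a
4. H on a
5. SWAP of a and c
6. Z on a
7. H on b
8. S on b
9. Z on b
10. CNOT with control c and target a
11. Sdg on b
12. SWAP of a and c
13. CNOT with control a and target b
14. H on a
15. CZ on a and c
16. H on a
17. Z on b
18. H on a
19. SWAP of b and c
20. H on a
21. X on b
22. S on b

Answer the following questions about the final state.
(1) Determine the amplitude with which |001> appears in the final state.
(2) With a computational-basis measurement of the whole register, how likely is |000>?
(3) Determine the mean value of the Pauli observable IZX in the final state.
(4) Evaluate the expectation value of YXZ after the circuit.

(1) The amplitude on |001> is -sqrt(2)/2.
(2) The probability of measuring |000> is 1/2.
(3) In the final state, IZX has expectation 1.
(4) In the final state, YXZ has expectation 0.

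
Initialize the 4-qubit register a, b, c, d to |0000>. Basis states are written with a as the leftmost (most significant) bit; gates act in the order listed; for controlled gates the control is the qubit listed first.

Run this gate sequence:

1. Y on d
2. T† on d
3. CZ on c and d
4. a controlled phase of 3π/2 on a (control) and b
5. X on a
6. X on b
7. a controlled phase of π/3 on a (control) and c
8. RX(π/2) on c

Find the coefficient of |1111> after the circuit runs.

The final state's coefficient on |1111> equals -sqrt(2)*exp(3*I*pi/4)/2.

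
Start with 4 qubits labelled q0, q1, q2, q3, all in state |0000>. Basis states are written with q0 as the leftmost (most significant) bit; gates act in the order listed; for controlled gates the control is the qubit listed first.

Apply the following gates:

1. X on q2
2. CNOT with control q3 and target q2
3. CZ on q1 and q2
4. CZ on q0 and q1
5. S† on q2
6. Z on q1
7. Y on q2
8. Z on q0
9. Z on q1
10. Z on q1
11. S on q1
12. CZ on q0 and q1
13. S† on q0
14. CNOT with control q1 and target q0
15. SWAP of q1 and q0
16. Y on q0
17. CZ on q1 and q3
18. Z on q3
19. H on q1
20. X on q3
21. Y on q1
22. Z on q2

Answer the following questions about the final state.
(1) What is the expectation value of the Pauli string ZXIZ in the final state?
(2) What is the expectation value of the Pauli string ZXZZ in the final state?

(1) The expectation value of ZXIZ is -1.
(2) The expectation value of ZXZZ is -1.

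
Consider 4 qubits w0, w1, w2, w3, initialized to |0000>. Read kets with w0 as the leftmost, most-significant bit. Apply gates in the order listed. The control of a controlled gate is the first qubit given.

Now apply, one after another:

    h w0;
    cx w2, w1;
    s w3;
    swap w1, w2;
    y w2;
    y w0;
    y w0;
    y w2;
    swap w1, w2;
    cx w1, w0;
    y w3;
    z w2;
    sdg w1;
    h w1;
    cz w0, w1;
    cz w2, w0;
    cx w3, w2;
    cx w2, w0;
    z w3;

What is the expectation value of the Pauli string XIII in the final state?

The expectation value of XIII is 0. Key observation: gates 4-9 undo each other exactly, leaving only the rest of the circuit to track.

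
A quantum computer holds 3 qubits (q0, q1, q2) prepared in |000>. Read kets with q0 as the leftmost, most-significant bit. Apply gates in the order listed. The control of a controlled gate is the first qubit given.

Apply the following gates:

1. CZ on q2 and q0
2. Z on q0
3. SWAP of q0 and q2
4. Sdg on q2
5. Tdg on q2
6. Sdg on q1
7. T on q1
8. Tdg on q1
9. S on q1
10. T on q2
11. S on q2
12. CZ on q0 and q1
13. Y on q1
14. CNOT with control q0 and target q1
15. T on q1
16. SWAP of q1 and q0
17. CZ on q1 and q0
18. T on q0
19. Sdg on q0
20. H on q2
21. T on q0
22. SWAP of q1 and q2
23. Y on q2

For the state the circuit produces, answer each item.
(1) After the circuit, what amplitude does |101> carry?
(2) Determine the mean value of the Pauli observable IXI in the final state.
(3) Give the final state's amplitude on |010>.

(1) The amplitude on |101> is -sqrt(2)*exp(I*pi/4)/2. Key observation: steps 5-10 multiply out to the identity, so the circuit reduces to the remaining gates.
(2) The observable IXI averages to 1.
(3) The amplitude on |010> is 0.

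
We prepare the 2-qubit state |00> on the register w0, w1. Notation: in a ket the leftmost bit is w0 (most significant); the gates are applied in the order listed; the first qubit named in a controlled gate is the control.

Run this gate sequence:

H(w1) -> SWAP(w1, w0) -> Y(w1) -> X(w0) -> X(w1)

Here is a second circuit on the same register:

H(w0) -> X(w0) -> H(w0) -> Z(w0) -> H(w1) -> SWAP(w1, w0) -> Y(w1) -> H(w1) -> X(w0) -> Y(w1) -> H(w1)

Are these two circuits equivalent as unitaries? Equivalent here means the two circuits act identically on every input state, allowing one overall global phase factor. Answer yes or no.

No, they are not equivalent — no single phase factor reconciles the two unitaries.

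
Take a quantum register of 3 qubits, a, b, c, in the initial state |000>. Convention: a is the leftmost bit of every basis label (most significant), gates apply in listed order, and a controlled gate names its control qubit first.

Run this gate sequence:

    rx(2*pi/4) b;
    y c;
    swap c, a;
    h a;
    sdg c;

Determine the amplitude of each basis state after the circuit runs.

The resulting statevector has amplitude I/2 on |000>, 0 on |001>, 1/2 on |010>, 0 on |011>, -I/2 on |100>, 0 on |101>, -1/2 on |110>, 0 on |111>.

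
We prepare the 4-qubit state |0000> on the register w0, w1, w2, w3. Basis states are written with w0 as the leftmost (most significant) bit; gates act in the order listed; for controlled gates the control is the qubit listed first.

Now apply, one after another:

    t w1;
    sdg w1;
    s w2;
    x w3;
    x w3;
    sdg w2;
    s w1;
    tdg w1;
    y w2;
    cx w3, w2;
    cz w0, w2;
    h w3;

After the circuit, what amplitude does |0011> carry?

The final state's coefficient on |0011> equals sqrt(2)*I/2. Key observation: gates 1-8 undo each other exactly, leaving only the rest of the circuit to track.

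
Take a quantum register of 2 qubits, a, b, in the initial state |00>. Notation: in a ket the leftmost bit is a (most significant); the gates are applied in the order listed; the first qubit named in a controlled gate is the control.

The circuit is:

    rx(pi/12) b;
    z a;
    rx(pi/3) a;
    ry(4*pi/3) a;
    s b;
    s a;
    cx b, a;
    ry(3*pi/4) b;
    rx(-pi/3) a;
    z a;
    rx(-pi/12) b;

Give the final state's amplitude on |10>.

|10> carries amplitude -sqrt(6*sqrt(2) + 12)/32 - sqrt(3*sqrt(2) + 6)/32 + sqrt(4 - 2*sqrt(2))/32 + sqrt(6 - 3*sqrt(2))/32 + 5*sqrt(2 - sqrt(2))/32 + 3*sqrt(sqrt(2) + 2)/32 - 3*I*sqrt(3*sqrt(2) + 6)/32 - 3*I*sqrt(sqrt(2) + 2)/32 - 3*I*sqrt(6 - 3*sqrt(2))/32 - I*sqrt(4 - 2*sqrt(2))/16 - I*sqrt(12 - 6*sqrt(2))/32 + 5*I*sqrt(2 - sqrt(2))/32 + 3*I*sqrt(2*sqrt(2) + 4)/32 + I*sqrt(6*sqrt(2) + 12)/16 in the final state.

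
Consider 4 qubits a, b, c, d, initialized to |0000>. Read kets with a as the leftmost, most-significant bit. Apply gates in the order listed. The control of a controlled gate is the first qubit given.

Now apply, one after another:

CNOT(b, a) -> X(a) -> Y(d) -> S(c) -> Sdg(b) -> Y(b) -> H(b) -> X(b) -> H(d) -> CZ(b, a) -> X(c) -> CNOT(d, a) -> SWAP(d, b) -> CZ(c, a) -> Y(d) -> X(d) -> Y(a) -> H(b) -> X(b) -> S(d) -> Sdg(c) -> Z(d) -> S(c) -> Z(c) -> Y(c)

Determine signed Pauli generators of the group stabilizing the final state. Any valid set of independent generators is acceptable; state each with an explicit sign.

One valid set of independent stabilizer generators is +XZII, +ZXII, +IIIY, +IIZI (any independent generating set of the same group is equally correct).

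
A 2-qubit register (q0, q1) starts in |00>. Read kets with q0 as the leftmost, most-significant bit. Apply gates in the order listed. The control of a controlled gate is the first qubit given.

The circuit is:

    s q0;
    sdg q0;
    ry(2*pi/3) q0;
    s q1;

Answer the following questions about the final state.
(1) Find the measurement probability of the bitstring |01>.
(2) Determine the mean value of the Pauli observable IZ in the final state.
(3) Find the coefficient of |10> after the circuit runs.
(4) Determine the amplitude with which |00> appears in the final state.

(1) A full measurement returns |01> with probability 0.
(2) The expectation value of IZ is 1.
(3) The amplitude on |10> is sqrt(3)/2.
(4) The final state's coefficient on |00> equals 1/2.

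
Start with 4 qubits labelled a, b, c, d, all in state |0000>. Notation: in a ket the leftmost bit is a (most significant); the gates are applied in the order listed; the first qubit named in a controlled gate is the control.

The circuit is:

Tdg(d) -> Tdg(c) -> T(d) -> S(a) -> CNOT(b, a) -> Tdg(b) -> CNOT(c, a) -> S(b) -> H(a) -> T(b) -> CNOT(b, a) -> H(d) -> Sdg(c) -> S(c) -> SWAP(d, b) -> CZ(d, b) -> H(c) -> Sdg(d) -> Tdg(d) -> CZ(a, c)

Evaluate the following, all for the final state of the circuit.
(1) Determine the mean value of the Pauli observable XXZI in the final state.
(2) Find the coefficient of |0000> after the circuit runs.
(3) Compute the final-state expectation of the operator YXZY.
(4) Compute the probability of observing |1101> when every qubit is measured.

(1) The observable XXZI averages to 1.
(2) The final state's coefficient on |0000> equals sqrt(2)/4.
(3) The observable YXZY averages to 0.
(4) The probability of measuring |1101> is 0.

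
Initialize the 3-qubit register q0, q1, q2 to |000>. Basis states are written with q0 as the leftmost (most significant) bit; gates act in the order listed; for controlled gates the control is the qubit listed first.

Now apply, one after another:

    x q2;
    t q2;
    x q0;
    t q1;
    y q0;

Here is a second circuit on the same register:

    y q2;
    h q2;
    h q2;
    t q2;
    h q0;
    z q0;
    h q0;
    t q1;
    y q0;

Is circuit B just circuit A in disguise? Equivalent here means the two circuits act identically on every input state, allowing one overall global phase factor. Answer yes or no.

No, they are not equivalent — no single phase factor reconciles the two unitaries.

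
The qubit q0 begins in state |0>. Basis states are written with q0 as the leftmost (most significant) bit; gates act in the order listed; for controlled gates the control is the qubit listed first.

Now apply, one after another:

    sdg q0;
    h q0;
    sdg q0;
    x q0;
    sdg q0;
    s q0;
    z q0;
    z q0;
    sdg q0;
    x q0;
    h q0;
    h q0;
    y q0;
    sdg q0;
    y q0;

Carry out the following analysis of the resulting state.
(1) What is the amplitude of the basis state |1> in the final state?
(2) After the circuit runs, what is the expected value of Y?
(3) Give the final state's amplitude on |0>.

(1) The final state's coefficient on |1> equals -sqrt(2)*I/2. Key observation: the block from step 6 through step 9 cancels to the identity and can be dropped.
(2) The observable Y averages to 1.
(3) |0> carries amplitude -sqrt(2)/2 in the final state.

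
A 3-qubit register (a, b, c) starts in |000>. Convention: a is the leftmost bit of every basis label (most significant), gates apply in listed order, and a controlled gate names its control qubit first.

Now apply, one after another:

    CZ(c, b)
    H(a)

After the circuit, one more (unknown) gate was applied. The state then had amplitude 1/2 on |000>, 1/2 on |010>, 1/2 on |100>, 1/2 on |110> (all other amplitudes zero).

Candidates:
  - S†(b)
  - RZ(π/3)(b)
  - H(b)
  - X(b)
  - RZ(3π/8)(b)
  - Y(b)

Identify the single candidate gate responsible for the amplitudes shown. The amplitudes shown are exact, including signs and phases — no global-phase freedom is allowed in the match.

The unique candidate consistent with the amplitudes is H(b).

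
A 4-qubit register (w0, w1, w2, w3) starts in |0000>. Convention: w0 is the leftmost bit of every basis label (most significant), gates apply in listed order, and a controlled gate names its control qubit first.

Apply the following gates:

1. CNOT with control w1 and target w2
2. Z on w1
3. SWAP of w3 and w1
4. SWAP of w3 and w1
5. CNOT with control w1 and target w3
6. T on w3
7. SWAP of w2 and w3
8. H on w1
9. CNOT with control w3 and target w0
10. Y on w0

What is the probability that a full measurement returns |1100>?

Outcome |1100> occurs with probability 1/2. Key observation: the block from step 3 through step 4 cancels to the identity and can be dropped.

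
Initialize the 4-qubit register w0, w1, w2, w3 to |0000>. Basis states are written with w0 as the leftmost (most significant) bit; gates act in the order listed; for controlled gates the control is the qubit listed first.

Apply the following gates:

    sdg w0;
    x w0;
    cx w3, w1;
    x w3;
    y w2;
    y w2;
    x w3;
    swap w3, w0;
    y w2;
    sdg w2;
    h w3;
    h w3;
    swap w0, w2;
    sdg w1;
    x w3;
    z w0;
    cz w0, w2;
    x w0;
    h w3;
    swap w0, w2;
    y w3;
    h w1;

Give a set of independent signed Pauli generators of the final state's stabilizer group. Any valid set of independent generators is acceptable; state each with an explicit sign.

The stabilizer group can be generated by +IXII, -IIIX, +ZIII, +IIZI, among other valid generating sets.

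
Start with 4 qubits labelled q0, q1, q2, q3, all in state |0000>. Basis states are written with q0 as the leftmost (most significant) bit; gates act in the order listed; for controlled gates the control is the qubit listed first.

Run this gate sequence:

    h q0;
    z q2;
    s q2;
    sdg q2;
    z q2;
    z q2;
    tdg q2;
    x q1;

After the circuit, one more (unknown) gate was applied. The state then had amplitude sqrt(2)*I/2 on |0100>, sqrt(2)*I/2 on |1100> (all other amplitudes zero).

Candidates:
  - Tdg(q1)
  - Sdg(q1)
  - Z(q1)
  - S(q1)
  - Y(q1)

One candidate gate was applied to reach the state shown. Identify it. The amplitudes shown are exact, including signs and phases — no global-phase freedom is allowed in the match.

It was S(q1) that produced the state shown. Key observation: the block from step 2 through step 5 cancels to the identity and can be dropped.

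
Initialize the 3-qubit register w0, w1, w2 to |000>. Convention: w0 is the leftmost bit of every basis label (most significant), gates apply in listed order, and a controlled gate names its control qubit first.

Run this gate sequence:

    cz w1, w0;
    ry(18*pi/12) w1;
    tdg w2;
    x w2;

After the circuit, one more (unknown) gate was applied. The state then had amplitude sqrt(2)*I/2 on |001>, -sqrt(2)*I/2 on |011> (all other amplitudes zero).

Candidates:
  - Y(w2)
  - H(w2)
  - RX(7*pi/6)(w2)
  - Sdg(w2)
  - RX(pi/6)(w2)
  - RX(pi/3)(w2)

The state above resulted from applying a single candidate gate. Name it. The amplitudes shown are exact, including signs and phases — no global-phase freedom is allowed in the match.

It was Sdg(w2) that produced the state shown.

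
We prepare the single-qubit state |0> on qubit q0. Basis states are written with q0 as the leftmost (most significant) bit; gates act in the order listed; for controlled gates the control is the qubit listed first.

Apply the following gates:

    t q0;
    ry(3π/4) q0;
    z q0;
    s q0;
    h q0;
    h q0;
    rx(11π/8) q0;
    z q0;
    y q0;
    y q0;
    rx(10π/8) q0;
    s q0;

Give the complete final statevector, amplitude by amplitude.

After the circuit, the state carries amplitude -sqrt(2)*cos(5*pi/16)/2 + 2*sqrt(1/2 - sqrt(2)/4)*sqrt(sqrt(2)/4 + 1/2)*sin(5*pi/16) on |0>, -sqrt(2)*sin(5*pi/16)/2 - 2*sqrt(1/2 - sqrt(2)/4)*sqrt(sqrt(2)/4 + 1/2)*cos(5*pi/16) on |1>.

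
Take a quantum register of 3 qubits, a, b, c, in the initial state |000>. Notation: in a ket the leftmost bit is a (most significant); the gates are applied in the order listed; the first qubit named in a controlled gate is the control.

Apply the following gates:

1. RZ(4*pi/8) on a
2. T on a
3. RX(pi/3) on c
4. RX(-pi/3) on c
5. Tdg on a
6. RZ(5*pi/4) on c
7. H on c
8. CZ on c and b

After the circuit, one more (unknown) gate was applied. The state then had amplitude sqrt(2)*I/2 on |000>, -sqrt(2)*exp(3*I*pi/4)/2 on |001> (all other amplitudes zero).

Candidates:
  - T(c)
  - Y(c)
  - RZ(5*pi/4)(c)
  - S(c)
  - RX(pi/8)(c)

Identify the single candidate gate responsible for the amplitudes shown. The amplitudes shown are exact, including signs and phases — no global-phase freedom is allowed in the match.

The unique candidate consistent with the amplitudes is RZ(5*pi/4)(c). Key observation: the block from step 2 through step 5 cancels to the identity and can be dropped.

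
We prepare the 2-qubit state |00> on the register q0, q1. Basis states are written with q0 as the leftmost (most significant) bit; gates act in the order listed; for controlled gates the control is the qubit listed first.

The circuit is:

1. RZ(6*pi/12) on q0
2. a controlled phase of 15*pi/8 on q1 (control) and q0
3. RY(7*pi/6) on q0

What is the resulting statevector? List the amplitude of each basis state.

After the circuit, the state carries amplitude (-sqrt(2) + sqrt(6))*exp(3*I*pi/4)/4 on |00>, 0 on |01>, (-sqrt(6) - sqrt(2))*exp(3*I*pi/4)/4 on |10>, 0 on |11>.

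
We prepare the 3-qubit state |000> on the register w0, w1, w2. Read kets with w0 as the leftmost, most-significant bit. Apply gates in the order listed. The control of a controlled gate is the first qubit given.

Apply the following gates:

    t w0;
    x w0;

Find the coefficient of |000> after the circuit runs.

The final state's coefficient on |000> equals 0.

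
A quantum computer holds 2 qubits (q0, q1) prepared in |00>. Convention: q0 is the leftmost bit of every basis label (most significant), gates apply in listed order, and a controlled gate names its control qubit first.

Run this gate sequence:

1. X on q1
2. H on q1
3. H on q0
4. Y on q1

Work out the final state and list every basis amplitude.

The resulting statevector has amplitude I/2 on |00>, I/2 on |01>, I/2 on |10>, I/2 on |11>.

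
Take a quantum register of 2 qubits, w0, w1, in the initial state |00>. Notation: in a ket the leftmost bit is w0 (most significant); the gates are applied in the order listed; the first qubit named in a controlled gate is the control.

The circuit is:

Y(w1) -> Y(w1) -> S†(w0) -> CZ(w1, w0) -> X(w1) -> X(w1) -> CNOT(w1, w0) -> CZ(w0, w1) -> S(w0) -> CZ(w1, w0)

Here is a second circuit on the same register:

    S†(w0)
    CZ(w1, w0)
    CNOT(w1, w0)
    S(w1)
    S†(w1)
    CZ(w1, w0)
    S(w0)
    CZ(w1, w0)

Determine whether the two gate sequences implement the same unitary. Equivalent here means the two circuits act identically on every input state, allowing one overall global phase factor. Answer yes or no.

Yes, they are equivalent — the unitaries differ by at most a global phase.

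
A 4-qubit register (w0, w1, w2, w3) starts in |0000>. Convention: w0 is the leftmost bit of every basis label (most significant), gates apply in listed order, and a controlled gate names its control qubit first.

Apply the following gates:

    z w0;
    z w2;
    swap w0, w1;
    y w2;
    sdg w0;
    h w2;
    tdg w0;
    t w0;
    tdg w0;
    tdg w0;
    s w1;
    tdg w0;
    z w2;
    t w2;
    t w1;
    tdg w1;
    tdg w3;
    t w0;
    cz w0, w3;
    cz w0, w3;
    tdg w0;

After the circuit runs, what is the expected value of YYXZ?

The observable YYXZ averages to 0. Key observation: the block from step 18 through step 21 cancels to the identity and can be dropped.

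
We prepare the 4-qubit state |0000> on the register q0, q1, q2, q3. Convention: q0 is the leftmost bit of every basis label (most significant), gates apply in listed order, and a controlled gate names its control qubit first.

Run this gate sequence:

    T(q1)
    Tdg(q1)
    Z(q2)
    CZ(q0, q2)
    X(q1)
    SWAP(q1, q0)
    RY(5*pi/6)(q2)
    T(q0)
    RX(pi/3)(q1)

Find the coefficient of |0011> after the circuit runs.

The final state's coefficient on |0011> equals 0.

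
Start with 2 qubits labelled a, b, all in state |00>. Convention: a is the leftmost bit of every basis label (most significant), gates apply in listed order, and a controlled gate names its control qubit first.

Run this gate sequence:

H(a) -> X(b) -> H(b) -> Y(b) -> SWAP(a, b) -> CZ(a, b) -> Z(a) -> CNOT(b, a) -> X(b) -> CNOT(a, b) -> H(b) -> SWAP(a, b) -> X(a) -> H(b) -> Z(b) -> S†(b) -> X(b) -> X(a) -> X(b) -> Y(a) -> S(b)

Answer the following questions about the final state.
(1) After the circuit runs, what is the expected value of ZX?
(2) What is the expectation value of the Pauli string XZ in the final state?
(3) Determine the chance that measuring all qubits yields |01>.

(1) In the final state, ZX has expectation 1.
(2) In the final state, XZ has expectation 1.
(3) Outcome |01> occurs with probability 1/4.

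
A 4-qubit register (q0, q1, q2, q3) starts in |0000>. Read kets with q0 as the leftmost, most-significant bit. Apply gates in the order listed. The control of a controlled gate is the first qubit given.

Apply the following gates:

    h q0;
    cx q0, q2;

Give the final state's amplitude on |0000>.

The amplitude on |0000> is sqrt(2)/2.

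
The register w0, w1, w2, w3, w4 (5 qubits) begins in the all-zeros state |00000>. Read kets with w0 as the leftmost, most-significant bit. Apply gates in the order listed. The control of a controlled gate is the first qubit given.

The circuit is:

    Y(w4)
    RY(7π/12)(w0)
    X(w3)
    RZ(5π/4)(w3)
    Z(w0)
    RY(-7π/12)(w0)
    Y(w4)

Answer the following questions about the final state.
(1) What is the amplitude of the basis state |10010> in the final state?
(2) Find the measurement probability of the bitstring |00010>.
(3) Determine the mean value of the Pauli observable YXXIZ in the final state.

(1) The final state's coefficient on |10010> equals (-sqrt(6) - sqrt(2))*exp(5*I*pi/8)/4.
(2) Outcome |00010> occurs with probability 1/2 - sqrt(3)/4.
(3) In the final state, YXXIZ has expectation 0.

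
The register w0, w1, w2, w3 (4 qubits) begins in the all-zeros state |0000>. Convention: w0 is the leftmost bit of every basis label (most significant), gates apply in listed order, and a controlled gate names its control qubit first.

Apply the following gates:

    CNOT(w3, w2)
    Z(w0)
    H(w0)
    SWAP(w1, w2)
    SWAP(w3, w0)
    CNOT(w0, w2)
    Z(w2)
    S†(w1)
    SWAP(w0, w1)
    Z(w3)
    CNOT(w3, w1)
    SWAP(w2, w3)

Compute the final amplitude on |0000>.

The final state's coefficient on |0000> equals sqrt(2)/2.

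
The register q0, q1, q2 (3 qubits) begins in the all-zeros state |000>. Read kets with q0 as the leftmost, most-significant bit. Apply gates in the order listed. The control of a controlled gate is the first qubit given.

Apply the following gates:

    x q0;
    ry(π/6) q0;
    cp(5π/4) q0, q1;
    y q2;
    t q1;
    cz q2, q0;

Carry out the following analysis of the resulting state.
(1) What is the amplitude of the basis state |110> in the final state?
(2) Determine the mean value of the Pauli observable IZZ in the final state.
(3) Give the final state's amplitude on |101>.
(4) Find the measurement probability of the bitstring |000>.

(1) The final state's coefficient on |110> equals 0.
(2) In the final state, IZZ has expectation -1.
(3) The amplitude on |101> is I*(-sqrt(6) - sqrt(2))/4.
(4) A full measurement returns |000> with probability 0.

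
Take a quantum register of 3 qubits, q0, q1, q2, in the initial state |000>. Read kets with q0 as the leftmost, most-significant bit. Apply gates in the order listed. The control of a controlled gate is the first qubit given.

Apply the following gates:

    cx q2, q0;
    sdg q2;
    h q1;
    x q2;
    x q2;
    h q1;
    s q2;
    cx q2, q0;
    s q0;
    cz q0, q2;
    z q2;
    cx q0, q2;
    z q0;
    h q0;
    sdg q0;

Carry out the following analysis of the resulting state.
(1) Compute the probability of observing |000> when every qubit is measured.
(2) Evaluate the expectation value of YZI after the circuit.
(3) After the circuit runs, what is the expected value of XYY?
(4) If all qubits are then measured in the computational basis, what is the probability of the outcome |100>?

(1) The probability of measuring |000> is 1/2. Key observation: the block from step 1 through step 8 cancels to the identity and can be dropped.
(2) The expectation value of YZI is -1.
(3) In the final state, XYY has expectation 0.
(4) Outcome |100> occurs with probability 1/2.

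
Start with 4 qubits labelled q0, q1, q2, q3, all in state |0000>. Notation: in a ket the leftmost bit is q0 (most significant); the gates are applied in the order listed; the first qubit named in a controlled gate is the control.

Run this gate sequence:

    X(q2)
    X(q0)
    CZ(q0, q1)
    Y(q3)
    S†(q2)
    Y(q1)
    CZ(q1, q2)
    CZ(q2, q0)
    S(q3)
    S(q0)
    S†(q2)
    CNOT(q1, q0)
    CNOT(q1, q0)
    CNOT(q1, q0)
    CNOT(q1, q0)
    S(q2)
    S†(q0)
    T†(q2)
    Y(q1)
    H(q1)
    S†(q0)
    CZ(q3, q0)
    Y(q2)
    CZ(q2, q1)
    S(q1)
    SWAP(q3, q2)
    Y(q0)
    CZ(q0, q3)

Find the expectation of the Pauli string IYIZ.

The expectation value of IYIZ is 1. Key observation: the block from step 10 through step 17 cancels to the identity and can be dropped.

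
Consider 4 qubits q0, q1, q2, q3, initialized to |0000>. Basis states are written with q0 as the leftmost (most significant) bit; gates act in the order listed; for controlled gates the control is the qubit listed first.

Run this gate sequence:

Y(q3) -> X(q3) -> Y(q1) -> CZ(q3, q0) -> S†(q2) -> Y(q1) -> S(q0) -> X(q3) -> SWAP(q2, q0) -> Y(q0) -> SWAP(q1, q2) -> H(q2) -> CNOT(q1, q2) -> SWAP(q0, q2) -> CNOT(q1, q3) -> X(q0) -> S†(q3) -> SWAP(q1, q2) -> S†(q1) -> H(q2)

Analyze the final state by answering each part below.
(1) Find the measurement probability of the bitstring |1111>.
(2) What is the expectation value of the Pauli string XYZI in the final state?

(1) A full measurement returns |1111> with probability 1/4.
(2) The observable XYZI averages to 0.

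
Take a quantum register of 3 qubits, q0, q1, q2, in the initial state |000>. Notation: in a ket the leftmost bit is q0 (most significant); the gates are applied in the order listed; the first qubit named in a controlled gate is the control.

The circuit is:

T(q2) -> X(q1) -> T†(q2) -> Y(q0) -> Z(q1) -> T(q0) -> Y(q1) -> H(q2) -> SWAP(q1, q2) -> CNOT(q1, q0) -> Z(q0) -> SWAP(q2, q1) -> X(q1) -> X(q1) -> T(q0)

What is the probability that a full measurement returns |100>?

The probability of measuring |100> is 1/2. Key observation: gates 13-14 undo each other exactly, leaving only the rest of the circuit to track.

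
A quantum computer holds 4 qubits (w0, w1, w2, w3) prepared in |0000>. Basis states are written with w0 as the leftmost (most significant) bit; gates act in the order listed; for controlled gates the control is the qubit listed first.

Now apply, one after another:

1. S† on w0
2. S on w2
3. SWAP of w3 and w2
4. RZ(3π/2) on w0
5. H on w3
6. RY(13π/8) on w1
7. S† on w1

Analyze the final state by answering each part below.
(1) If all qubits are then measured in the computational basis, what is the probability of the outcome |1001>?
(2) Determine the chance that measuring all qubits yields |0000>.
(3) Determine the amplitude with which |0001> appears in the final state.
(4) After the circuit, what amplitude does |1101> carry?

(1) A full measurement returns |1001> with probability 0.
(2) A full measurement returns |0000> with probability sqrt(2 - sqrt(2))/8 + 1/4.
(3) The amplitude on |0001> is sqrt(2)*exp(I*pi/4)*cos(3*pi/16)/2.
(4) The amplitude on |1101> is 0.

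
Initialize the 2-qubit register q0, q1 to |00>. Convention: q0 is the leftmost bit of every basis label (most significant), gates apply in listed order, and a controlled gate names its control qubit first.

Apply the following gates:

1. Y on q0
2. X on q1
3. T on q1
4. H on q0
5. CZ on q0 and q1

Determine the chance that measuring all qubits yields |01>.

The probability of measuring |01> is 1/2.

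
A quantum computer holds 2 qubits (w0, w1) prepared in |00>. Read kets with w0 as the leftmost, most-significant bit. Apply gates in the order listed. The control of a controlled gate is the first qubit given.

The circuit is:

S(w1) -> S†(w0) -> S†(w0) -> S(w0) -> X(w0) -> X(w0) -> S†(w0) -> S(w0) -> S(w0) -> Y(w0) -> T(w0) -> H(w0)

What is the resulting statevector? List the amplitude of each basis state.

After the circuit, the state carries amplitude sqrt(2)*exp(3*I*pi/4)/2 on |00>, 0 on |01>, -sqrt(2)*exp(3*I*pi/4)/2 on |10>, 0 on |11>.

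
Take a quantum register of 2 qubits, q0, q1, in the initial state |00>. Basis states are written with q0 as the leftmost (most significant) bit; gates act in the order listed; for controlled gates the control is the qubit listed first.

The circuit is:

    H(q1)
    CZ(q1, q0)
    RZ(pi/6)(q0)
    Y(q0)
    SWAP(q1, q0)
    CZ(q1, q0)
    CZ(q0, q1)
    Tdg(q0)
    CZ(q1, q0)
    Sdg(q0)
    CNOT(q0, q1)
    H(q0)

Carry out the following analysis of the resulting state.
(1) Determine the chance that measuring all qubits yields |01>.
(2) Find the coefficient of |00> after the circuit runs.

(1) A full measurement returns |01> with probability 1/4.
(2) The final state's coefficient on |00> equals exp(2*I*pi/3)/2.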